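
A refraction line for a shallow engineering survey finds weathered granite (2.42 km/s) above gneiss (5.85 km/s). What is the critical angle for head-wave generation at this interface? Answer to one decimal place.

24.4°

At critical incidence the refracted ray runs along the interface (θ₂ = 90°), so sin θ_c = V₁/V₂.
θ_c = arcsin(2.42/5.85) = arcsin 0.4137 = 24.44°.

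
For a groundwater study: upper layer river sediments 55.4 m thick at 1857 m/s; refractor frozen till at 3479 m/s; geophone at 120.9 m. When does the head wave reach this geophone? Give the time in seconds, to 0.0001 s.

0.0852 s

t = x/V₂ + 2h·√(V₂²−V₁²)/(V₁V₂).
√(V₂²−V₁²) = √(3479²−1857²) = 2941.9 m/s; delay term = 2·55.4·2941.9/(1857·3479) = 0.05046 s.
t = 120.9/3479 + 0.05046 = 0.08521 s.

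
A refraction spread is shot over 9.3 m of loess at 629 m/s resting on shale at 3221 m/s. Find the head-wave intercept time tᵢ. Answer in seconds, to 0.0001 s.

θ_c = arcsin(V₁/V₂) = arcsin(629/3221) = 11.26°; cos θ_c = 0.9807.
tᵢ = 2h·cos θ_c / V₁ = 2·9.3·0.9807 / 629 = 0.02900 s.

0.0290 s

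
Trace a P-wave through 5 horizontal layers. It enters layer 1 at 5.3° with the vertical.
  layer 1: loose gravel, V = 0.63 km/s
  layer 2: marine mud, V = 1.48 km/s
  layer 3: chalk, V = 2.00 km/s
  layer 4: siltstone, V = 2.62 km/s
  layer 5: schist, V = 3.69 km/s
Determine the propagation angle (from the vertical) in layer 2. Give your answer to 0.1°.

12.5°

Snell's law across each interface conserves sin θ / V, so sin θ_2 = V_2·sin θ₁/V₁.
sin θ_2 = 1.48 × sin 5.3° / 0.63 = 0.2170.
θ_2 = arcsin 0.2170 = 12.53°.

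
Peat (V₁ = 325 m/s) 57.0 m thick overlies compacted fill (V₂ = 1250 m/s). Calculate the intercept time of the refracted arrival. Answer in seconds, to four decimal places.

0.3387 s

θ_c = arcsin(V₁/V₂) = arcsin(325/1250) = 15.07°; cos θ_c = 0.9656.
tᵢ = 2h·cos θ_c / V₁ = 2·57.0·0.9656 / 325 = 0.33871 s.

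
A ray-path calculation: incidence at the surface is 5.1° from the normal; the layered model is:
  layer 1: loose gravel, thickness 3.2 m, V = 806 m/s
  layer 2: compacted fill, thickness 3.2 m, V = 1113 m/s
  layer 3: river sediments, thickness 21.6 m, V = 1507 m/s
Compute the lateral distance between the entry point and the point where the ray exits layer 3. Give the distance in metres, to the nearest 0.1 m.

4.3 m

Ray parameter p = sin 5.1° / 806 m/s = 1.1029e-04 s/m.
Layer 1: θ = 5.10°; offset = 3.2·tan 5.10° = 0.286 m.
Layer 2: sin θ = p·1113 = 0.1228 → θ = 7.05°; offset = 3.2·tan 7.05° = 0.396 m.
Layer 3: sin θ = p·1507 = 0.1662 → θ = 9.57°; offset = 21.6·tan 9.57° = 3.641 m.
Total horizontal offset = 4.322 m.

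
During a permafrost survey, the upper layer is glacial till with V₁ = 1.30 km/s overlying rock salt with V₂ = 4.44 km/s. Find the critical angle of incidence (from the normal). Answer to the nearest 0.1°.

Critical incidence: sin θ_c = V₁/V₂ = 1.30/4.44 = 0.2928.
θ_c = arcsin 0.2928 = 17.03°.

17.0°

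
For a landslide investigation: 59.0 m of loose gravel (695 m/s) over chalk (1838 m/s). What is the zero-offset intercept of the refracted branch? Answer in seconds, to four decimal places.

0.1572 s

tᵢ = 2h·√(V₂²−V₁²)/(V₁V₂).
√(V₂²−V₁²) = √(1838²−695²) = 1701.5 m/s.
tᵢ = 2·59.0·1701.5/(695·1838) = 0.15718 s.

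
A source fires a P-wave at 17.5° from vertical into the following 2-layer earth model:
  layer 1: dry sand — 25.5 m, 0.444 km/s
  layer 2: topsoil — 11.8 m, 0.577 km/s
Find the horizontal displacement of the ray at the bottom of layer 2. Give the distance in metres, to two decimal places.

13.05 m

Ray parameter p = sin 17.5° / 0.444 km/s = 6.7727e-01 s/km.
Layer 1: θ = 17.50°; offset = 25.5·tan 17.50° = 8.0401 m.
Layer 2: sin θ = p·0.577 = 0.3908 → θ = 23.00°; offset = 11.8·tan 23.00° = 5.0096 m.
Σ offsets = 13.0497 m.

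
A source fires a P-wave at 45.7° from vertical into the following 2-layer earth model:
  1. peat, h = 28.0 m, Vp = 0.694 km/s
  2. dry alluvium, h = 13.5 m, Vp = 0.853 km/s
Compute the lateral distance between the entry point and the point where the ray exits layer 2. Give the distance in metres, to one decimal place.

Ray parameter p = sin 45.7° / 0.694 km/s = 1.0313e+00 s/km.
Layer 1: θ = 45.70°; offset = 28.0·tan 45.70° = 28.693 m.
Layer 2: sin θ = p·0.853 = 0.8797 → θ = 61.60°; offset = 13.5·tan 61.60° = 24.969 m.
Σ offsets = 53.662 m.

53.7 m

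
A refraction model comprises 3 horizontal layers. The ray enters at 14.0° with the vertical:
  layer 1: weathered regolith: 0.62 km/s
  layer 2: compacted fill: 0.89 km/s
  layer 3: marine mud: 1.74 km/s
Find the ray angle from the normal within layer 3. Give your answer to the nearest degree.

Snell's law across each interface conserves sin θ / V, so sin θ_3 = V_3·sin θ₁/V₁.
sin θ_3 = 1.74 × sin 14.0° / 0.62 = 0.6789.
θ_3 = arcsin 0.6789 = 42.76°.

43°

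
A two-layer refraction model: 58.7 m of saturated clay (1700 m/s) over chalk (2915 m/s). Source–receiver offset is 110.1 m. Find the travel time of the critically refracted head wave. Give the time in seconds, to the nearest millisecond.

0.094 s

θ_c = arcsin(V₁/V₂) = arcsin(1700/2915) = 35.68°, cos θ_c = 0.8123.
Intercept time tᵢ = 2h cos θ_c / V₁ = 2·58.7·0.8123/1700 = 0.05610 s.
t = x/V₂ + tᵢ = 110.1/2915 + 0.05610 = 0.09387 s.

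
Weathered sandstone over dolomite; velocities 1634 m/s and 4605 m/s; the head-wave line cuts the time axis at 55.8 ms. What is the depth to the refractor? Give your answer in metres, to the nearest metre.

θ_c = arcsin(1634/4605) = 20.78°; cos θ_c = 0.9349.
tᵢ = 2h cos θ_c/V₁ ⇒ h = tᵢ·V₁/(2 cos θ_c) = 0.0558·1634/(2·0.9349) = 48.76 m.

49 m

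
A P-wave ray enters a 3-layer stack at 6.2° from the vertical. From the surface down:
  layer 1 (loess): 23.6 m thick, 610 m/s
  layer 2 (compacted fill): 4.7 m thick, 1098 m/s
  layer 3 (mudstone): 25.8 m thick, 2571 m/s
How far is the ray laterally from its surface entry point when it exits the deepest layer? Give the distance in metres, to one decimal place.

Ray parameter p = sin 6.2° / 610 m/s = 1.7705e-04 s/m.
Layer 1: θ = 6.20°; offset = 23.6·tan 6.20° = 2.564 m.
Layer 2: sin θ = p·1098 = 0.1944 → θ = 11.21°; offset = 4.7·tan 11.21° = 0.931 m.
Layer 3: sin θ = p·2571 = 0.4552 → θ = 27.08°; offset = 25.8·tan 27.08° = 13.190 m.
Total horizontal offset = 16.685 m.

16.7 m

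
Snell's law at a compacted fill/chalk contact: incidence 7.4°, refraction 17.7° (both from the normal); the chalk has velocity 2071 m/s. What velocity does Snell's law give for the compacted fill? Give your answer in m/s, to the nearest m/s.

sin 7.4° = 0.1288; sin 17.7° = 0.3040.
V₁ = V₂·(sin θ₁/sin θ₂) = 2071·(0.1288/0.3040) = 877.32 m/s.

877 m/s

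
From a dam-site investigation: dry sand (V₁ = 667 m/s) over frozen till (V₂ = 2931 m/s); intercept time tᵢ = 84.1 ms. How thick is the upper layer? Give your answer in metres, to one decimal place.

h = tᵢ·V₁·V₂ / (2·√(V₂²−V₁²)).
√(V₂²−V₁²) = √(2931² − 667²) = 2854.1 m/s.
h = 0.0841 s × 667 × 2931 / (2 × 2854.1) = 28.80 m.

28.8 m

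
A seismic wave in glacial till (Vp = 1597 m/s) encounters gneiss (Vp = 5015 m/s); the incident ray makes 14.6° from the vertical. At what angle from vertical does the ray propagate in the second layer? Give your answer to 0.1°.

sin θ₁/V₁ = sin θ₂/V₂ ⇒ sin θ₂ = 5015·sin 14.6°/1597 = 5015·0.2521/1597 = 0.7916.
θ₂ = sin⁻¹(0.7916) = 52.33° (from vertical).

52.3°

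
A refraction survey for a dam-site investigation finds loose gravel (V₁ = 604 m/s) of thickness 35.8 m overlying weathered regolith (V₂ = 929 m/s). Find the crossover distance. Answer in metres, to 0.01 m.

155.50 m

θ_c = arcsin(604/929) = 40.55°, so cos θ_c = 0.7598 and tᵢ = 2h cos θ_c/V₁ = 0.0901 s.
At crossover x/V₁ = x/V₂ + tᵢ ⇒ x = tᵢ/(1/V₁ − 1/V₂) = 0.09007/(1.6556e-03 − 1.0764e-03) = 155.50 m.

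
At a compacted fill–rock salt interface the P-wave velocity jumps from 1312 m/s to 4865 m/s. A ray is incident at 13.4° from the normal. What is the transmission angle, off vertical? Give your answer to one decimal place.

59.2°

sin θ₁/V₁ = sin θ₂/V₂ ⇒ sin θ₂ = 4865·sin 13.4°/1312 = 4865·0.2317/1312 = 0.8593.
θ₂ = sin⁻¹(0.8593) = 59.24° (from vertical).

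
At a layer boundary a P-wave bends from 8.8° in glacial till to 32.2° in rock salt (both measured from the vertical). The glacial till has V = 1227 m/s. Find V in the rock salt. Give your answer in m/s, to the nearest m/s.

4274 m/s

sin 8.8° = 0.1530; sin 32.2° = 0.5329.
V₂ = V₁·(sin θ₂/sin θ₁) = 1227·(0.5329/0.1530) = 4273.85 m/s.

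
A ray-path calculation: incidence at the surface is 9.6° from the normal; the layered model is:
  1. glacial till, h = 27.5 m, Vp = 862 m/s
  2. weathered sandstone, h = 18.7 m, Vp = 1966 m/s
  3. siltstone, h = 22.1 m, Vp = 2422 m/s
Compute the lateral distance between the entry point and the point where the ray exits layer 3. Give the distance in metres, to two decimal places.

Apply Snell's law at each interface; in layer i the horizontal offset is hᵢ·tan θᵢ.
Layer 1: θ = 9.60°; offset = 27.5·tan 9.60° = 4.6513 m.
Layer 2: sin θ = 1966·sin 9.6°/862 = 0.3804, θ = 22.36°; offset = 18.7·tan 22.36° = 7.6907 m.
Layer 3: sin θ = 2422·sin 9.6°/862 = 0.4686, θ = 27.94°; offset = 22.1·tan 27.94° = 11.7221 m.
Total horizontal offset = 24.0641 m.

24.06 m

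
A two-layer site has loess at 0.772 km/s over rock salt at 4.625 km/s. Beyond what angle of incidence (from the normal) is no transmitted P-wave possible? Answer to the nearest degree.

Critical incidence: sin θ_c = V₁/V₂ = 0.772/4.625 = 0.1669.
θ_c = arcsin 0.1669 = 9.61°.

10°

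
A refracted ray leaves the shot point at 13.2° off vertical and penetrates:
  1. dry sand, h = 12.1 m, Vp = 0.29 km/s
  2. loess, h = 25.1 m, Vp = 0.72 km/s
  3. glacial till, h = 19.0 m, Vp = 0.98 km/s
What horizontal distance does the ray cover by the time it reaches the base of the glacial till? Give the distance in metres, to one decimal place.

43.2 m

Ray parameter p = sin 13.2° / 0.29 km/s = 7.8742e-01 s/km.
Layer 1: θ = 13.20°; offset = 12.1·tan 13.20° = 2.838 m.
Layer 2: sin θ = p·0.72 = 0.5669 → θ = 34.54°; offset = 25.1·tan 34.54° = 17.275 m.
Layer 3: sin θ = p·0.98 = 0.7717 → θ = 50.50°; offset = 19.0·tan 50.50° = 23.052 m.
Summing the layer offsets gives 43.165 m.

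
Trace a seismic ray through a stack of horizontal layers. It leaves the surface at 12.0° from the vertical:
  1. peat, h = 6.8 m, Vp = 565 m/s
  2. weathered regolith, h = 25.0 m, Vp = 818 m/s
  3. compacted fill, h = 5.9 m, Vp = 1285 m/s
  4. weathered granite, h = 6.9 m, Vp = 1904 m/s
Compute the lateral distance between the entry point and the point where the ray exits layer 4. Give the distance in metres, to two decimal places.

19.28 m

Ray parameter p = sin 12.0° / 565 m/s = 3.6799e-04 s/m.
Layer 1: θ = 12.00°; offset = 6.8·tan 12.00° = 1.4454 m.
Layer 2: sin θ = p·818 = 0.3010 → θ = 17.52°; offset = 25.0·tan 17.52° = 7.8913 m.
Layer 3: sin θ = p·1285 = 0.4729 → θ = 28.22°; offset = 5.9·tan 28.22° = 3.1662 m.
Layer 4: sin θ = p·1904 = 0.7006 → θ = 44.48°; offset = 6.9·tan 44.48° = 6.7756 m.
Σ offsets = 19.2785 m.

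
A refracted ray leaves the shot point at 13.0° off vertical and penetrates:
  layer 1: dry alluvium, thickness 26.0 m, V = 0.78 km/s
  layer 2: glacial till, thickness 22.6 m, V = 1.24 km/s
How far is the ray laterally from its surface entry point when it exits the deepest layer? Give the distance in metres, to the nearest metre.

Apply Snell's law at each interface; in layer i the horizontal offset is hᵢ·tan θᵢ.
Layer 1: θ = 13.00°; offset = 26.0·tan 13.00° = 6.003 m.
Layer 2: sin θ = 1.24·sin 13.0°/0.78 = 0.3576, θ = 20.95°; offset = 22.6·tan 20.95° = 8.654 m.
Total horizontal offset = 14.657 m.

15 m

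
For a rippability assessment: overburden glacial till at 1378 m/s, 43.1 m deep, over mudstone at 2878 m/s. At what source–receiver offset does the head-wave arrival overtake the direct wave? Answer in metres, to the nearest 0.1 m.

145.2 m

x_cross = 2h·√((V₂+V₁)/(V₂−V₁)).
(V₂+V₁)/(V₂−V₁) = (2878+1378)/(2878−1378) = 2.8373; √ = 1.6844.
x_cross = 2·43.1·1.6844 = 145.20 m.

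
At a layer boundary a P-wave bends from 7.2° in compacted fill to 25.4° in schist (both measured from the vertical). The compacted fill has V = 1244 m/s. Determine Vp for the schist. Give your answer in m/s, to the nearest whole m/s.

4257 m/s

sin 7.2° = 0.1253; sin 25.4° = 0.4289.
V₂ = V₁·(sin θ₂/sin θ₁) = 1244·(0.4289/0.1253) = 4257.41 m/s.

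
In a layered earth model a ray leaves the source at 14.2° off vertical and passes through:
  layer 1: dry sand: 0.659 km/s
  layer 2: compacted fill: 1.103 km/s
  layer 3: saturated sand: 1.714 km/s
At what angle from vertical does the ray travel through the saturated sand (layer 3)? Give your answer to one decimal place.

39.6°

Snell's law across each interface conserves sin θ / V, so sin θ_3 = V_3·sin θ₁/V₁.
sin θ_3 = 1.714 × sin 14.2° / 0.659 = 0.6380.
θ_3 = arcsin 0.6380 = 39.64°.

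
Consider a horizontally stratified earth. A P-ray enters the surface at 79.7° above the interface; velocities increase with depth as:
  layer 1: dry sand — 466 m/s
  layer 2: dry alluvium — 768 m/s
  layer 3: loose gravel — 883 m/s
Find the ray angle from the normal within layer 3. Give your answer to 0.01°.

19.80°

From the normal: θ₁ = 90° − 79.7° = 10.3°.
Snell's law across each interface conserves sin θ / V, so sin θ_3 = V_3·sin θ₁/V₁.
sin θ_3 = 883 × sin 10.3° / 466 = 0.3388.
θ_3 = arcsin 0.3388 = 19.80°.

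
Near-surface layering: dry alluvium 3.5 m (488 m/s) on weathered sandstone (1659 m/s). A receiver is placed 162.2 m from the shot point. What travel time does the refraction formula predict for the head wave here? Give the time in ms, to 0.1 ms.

111.5 ms

θ_c = arcsin(V₁/V₂) = arcsin(488/1659) = 17.11°, cos θ_c = 0.9558.
Intercept time tᵢ = 2h cos θ_c / V₁ = 2·3.5·0.9558/488 = 0.01371 s.
t = x/V₂ + tᵢ = 162.2/1659 + 0.01371 = 0.11148 s.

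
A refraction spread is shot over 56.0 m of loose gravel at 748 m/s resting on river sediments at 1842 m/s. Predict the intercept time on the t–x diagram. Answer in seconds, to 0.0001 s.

θ_c = arcsin(V₁/V₂) = arcsin(748/1842) = 23.96°; cos θ_c = 0.9138.
tᵢ = 2h·cos θ_c / V₁ = 2·56.0·0.9138 / 748 = 0.13683 s.

0.1368 s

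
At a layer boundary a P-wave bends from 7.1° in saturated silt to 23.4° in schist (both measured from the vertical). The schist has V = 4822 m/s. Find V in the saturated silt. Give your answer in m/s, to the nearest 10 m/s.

1500 m/s

sin 7.1° = 0.1236; sin 23.4° = 0.3971.
V₁ = V₂·(sin θ₁/sin θ₂) = 4822·(0.1236/0.3971) = 1500.72 m/s.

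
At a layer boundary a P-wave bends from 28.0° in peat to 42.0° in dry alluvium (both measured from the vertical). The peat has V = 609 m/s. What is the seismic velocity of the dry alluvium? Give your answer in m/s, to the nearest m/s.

868 m/s

Snell's law: sin 28.0°/V₁ = sin 42.0°/V₂.
V₂ = V₁·sin 42.0°/sin 28.0° = 609 × 1.4253 = 868.00 m/s.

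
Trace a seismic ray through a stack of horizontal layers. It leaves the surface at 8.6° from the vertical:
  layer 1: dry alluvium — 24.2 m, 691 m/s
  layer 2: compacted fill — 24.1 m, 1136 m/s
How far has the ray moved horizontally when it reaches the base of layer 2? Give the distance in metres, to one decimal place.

9.8 m

Apply Snell's law at each interface; in layer i the horizontal offset is hᵢ·tan θᵢ.
Layer 1: θ = 8.60°; offset = 24.2·tan 8.60° = 3.660 m.
Layer 2: sin θ = 1136·sin 8.6°/691 = 0.2458, θ = 14.23°; offset = 24.1·tan 14.23° = 6.112 m.
Total horizontal offset = 9.772 m.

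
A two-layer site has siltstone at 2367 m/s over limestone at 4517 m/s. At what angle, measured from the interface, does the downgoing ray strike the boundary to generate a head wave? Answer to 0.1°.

58.4°

At critical incidence the refracted ray runs along the interface (θ₂ = 90°), so sin θ_c = V₁/V₂.
θ_c = arcsin(2367/4517) = arcsin 0.5240 = 31.60°.
Measured from the interface: 90° − 31.60° = 58.40°.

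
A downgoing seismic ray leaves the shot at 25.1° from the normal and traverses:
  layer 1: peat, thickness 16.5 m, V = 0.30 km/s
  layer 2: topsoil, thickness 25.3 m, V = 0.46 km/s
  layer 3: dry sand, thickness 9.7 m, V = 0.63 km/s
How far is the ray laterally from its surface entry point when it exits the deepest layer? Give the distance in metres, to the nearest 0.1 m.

Ray parameter p = sin 25.1° / 0.30 km/s = 1.4140e+00 s/km.
Layer 1: θ = 25.10°; offset = 16.5·tan 25.10° = 7.729 m.
Layer 2: sin θ = p·0.46 = 0.6504 → θ = 40.57°; offset = 25.3·tan 40.57° = 21.665 m.
Layer 3: sin θ = p·0.63 = 0.8908 → θ = 62.98°; offset = 9.7·tan 62.98° = 19.018 m.
Total horizontal offset = 48.412 m.

48.4 m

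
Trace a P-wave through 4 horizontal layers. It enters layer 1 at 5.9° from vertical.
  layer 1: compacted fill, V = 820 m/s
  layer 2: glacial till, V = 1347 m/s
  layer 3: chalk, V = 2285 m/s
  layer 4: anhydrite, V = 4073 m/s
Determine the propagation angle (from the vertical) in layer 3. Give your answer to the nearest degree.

Ray parameter p = sin 5.9° / 820 = 1.2536e-04 s/m.
sin θ_3 = p·V_3 = 1.2536e-04 × 2285 = 0.2864.
θ_3 = 16.64° from the vertical.

17°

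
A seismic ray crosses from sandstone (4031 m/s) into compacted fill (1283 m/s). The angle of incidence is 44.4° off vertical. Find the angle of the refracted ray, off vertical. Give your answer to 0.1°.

sin θ₁/V₁ = sin θ₂/V₂ ⇒ sin θ₂ = 1283·sin 44.4°/4031 = 1283·0.6997/4031 = 0.2227.
θ₂ = sin⁻¹(0.2227) = 12.87° (from vertical).

12.9°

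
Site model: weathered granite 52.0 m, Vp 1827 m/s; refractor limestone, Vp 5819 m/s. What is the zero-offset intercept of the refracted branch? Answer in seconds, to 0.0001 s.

0.0540 s

tᵢ = 2h·√(V₂²−V₁²)/(V₁V₂).
√(V₂²−V₁²) = √(5819²−1827²) = 5524.7 m/s.
tᵢ = 2·52.0·5524.7/(1827·5819) = 0.05405 s.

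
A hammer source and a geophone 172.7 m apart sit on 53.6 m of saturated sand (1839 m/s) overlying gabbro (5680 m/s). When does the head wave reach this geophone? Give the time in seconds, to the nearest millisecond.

t = x/V₂ + 2h·√(V₂²−V₁²)/(V₁V₂).
√(V₂²−V₁²) = √(5680²−1839²) = 5374.1 m/s; delay term = 2·53.6·5374.1/(1839·5680) = 0.05515 s.
t = 172.7/5680 + 0.05515 = 0.08556 s.

0.086 s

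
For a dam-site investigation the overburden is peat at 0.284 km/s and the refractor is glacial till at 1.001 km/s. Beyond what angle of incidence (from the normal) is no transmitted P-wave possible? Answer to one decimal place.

Critical incidence: sin θ_c = V₁/V₂ = 0.284/1.001 = 0.2837.
θ_c = arcsin 0.2837 = 16.48°.

16.5°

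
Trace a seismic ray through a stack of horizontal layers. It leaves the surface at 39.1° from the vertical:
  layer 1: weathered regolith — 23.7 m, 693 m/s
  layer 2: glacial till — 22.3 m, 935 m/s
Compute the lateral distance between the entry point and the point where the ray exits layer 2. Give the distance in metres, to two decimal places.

p = sin θ₁/V₁ = sin 39.1°/693 = 9.1007e-04 s/m is conserved through the stack.
Layer 1: θ = 39.10°; offset = 23.7·tan 39.10° = 19.2605 m.
Layer 2: sin θ = p·935 = 0.8509 → θ = 58.31°; offset = 22.3·tan 58.31° = 36.1223 m.
Summing the layer offsets gives 55.3827 m.

55.38 m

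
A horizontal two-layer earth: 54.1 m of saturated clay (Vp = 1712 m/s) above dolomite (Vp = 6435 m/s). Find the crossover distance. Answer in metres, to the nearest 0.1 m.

142.1 m

θ_c = arcsin(1712/6435) = 15.43°, so cos θ_c = 0.9640 and tᵢ = 2h cos θ_c/V₁ = 0.0609 s.
At crossover x/V₁ = x/V₂ + tᵢ ⇒ x = tᵢ/(1/V₁ − 1/V₂) = 0.06092/(5.8411e-04 − 1.5540e-04) = 142.11 m.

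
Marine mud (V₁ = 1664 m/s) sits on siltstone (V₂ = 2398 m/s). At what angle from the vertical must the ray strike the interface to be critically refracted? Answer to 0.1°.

Critical incidence: sin θ_c = V₁/V₂ = 1664/2398 = 0.6939.
θ_c = arcsin 0.6939 = 43.94°.

43.9°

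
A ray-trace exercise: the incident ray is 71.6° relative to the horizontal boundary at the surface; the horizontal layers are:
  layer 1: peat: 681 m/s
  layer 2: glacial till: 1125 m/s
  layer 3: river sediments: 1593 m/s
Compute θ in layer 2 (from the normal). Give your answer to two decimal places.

From the normal: θ₁ = 90° − 71.6° = 18.4°.
Ray parameter p = sin 18.4° / 681 = 4.6351e-04 s/m.
sin θ_2 = p·V_2 = 4.6351e-04 × 1125 = 0.5214.
θ_2 = 31.43° from the vertical.

31.43°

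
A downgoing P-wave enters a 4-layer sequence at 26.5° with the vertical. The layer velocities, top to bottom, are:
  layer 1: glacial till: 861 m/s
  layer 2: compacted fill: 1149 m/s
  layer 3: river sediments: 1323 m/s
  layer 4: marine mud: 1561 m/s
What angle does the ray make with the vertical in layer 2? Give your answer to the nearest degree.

Snell's law across each interface conserves sin θ / V, so sin θ_2 = V_2·sin θ₁/V₁.
sin θ_2 = 1149 × sin 26.5° / 861 = 0.5954.
θ_2 = arcsin 0.5954 = 36.54°.

37°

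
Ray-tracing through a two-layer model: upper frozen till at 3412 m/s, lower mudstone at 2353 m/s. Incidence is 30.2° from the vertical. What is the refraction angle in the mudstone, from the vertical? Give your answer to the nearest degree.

sin θ₁/V₁ = sin θ₂/V₂ ⇒ sin θ₂ = 2353·sin 30.2°/3412 = 2353·0.5030/3412 = 0.3469.
θ₂ = sin⁻¹(0.3469) = 20.30° (from vertical).

20°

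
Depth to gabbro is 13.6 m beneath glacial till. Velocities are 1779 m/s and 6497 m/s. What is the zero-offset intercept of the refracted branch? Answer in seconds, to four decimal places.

0.0147 s

tᵢ = 2h·√(V₂²−V₁²)/(V₁V₂).
√(V₂²−V₁²) = √(6497²−1779²) = 6248.7 m/s.
tᵢ = 2·13.6·6248.7/(1779·6497) = 0.01471 s.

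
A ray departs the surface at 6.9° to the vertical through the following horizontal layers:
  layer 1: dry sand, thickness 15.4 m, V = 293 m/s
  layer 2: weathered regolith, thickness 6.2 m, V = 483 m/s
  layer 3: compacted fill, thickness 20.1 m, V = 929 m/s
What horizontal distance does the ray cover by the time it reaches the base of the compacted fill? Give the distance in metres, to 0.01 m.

11.40 m

Ray parameter p = sin 6.9° / 293 m/s = 4.1002e-04 s/m.
Layer 1: θ = 6.90°; offset = 15.4·tan 6.90° = 1.8636 m.
Layer 2: sin θ = p·483 = 0.1980 → θ = 11.42°; offset = 6.2·tan 11.42° = 1.2527 m.
Layer 3: sin θ = p·929 = 0.3809 → θ = 22.39°; offset = 20.1·tan 22.39° = 8.2806 m.
Summing the layer offsets gives 11.3969 m.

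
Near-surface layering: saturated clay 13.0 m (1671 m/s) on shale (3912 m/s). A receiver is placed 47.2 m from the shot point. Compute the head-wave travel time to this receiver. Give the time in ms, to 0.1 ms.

26.1 ms

t = x/V₂ + 2h·√(V₂²−V₁²)/(V₁V₂).
√(V₂²−V₁²) = √(3912²−1671²) = 3537.2 m/s; delay term = 2·13.0·3537.2/(1671·3912) = 0.01407 s.
t = 47.2/3912 + 0.01407 = 0.02613 s.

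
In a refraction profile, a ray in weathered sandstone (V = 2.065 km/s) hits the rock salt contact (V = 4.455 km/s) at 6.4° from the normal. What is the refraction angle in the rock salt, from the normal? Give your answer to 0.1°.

13.9°

sin θ₁/V₁ = sin θ₂/V₂ ⇒ sin θ₂ = 4.455·sin 6.4°/2.065 = 4.455·0.1115/2.065 = 0.2405.
θ₂ = sin⁻¹(0.2405) = 13.91° (from vertical).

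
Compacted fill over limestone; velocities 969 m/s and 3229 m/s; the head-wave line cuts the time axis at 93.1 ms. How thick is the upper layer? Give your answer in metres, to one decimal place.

h = tᵢ·V₁·V₂ / (2·√(V₂²−V₁²)).
√(V₂²−V₁²) = √(3229² − 969²) = 3080.2 m/s.
h = 0.0931 s × 969 × 3229 / (2 × 3080.2) = 47.29 m.

47.3 m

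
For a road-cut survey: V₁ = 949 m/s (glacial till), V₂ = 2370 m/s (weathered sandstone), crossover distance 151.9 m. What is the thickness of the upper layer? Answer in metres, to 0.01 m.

h = (x_cross/2)·√((V₂−V₁)/(V₂+V₁)).
(V₂−V₁)/(V₂+V₁) = (2370−949)/(2370+949) = 0.4281; √ = 0.6543.
h = (151.9/2)·0.6543 = 49.70 m.

49.70 m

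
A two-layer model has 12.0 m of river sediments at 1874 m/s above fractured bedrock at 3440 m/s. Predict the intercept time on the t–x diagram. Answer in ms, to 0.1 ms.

θ_c = arcsin(V₁/V₂) = arcsin(1874/3440) = 33.01°; cos θ_c = 0.8386.
tᵢ = 2h·cos θ_c / V₁ = 2·12.0·0.8386 / 1874 = 0.01074 s.

10.7 ms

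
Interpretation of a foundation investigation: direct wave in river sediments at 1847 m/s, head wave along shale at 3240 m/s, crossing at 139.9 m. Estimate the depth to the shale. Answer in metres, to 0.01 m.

h = (x_cross/2)·√((V₂−V₁)/(V₂+V₁)).
(V₂−V₁)/(V₂+V₁) = (3240−1847)/(3240+1847) = 0.2738; √ = 0.5233.
h = (139.9/2)·0.5233 = 36.60 m.

36.60 m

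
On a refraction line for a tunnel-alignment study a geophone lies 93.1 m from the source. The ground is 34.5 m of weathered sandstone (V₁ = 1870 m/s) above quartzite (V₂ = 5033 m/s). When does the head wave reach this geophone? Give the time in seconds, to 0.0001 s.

0.0528 s

t = x/V₂ + 2h·√(V₂²−V₁²)/(V₁V₂).
√(V₂²−V₁²) = √(5033²−1870²) = 4672.7 m/s; delay term = 2·34.5·4672.7/(1870·5033) = 0.03426 s.
t = 93.1/5033 + 0.03426 = 0.05275 s.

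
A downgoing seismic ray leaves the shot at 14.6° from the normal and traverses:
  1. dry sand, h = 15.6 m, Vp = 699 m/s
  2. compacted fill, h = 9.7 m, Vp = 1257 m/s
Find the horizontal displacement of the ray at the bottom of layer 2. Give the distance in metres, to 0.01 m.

p = sin θ₁/V₁ = sin 14.6°/699 = 3.6061e-04 s/m is conserved through the stack.
Layer 1: θ = 14.60°; offset = 15.6·tan 14.60° = 4.0635 m.
Layer 2: sin θ = p·1257 = 0.4533 → θ = 26.96°; offset = 9.7·tan 26.96° = 4.9328 m.
Σ offsets = 8.9963 m.

9.00 m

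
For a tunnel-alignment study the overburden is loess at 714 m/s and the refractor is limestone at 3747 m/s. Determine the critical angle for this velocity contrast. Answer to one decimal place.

Critical incidence: sin θ_c = V₁/V₂ = 714/3747 = 0.1906.
θ_c = arcsin 0.1906 = 10.99°.

11.0°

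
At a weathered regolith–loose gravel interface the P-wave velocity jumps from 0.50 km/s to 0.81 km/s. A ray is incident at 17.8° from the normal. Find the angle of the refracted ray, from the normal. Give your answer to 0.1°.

29.7°

sin θ₁/V₁ = sin θ₂/V₂ ⇒ sin θ₂ = 0.81·sin 17.8°/0.50 = 0.81·0.3057/0.50 = 0.4952.
θ₂ = arcsin 0.4952 = 29.68° from the normal.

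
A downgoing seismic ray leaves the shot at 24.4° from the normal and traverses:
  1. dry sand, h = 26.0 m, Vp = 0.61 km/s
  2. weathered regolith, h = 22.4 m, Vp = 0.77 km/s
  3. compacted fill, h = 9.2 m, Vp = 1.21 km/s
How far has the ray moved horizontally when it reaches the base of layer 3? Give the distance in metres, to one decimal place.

p = sin θ₁/V₁ = sin 24.4°/0.61 = 6.7722e-01 s/km is conserved through the stack.
Layer 1: θ = 24.40°; offset = 26.0·tan 24.40° = 11.794 m.
Layer 2: sin θ = p·0.77 = 0.5215 → θ = 31.43°; offset = 22.4·tan 31.43° = 13.689 m.
Layer 3: sin θ = p·1.21 = 0.8194 → θ = 55.03°; offset = 9.2·tan 55.03° = 13.153 m.
Total horizontal offset = 38.636 m.

38.6 m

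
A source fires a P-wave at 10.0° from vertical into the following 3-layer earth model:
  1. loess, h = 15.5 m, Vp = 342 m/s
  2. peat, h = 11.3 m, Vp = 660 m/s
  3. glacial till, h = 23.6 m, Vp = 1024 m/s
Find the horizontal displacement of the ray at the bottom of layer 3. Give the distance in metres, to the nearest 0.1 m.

Apply Snell's law at each interface; in layer i the horizontal offset is hᵢ·tan θᵢ.
Layer 1: θ = 10.00°; offset = 15.5·tan 10.00° = 2.733 m.
Layer 2: sin θ = 660·sin 10.0°/342 = 0.3351, θ = 19.58°; offset = 11.3·tan 19.58° = 4.019 m.
Layer 3: sin θ = 1024·sin 10.0°/342 = 0.5199, θ = 31.33°; offset = 23.6·tan 31.33° = 14.365 m.
Total horizontal offset = 21.117 m.

21.1 m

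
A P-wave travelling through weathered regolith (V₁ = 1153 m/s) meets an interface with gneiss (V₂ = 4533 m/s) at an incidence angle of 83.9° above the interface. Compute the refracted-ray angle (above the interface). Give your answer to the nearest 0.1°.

65.3°

Angle from the normal: 90° − 83.9° = 6.1°.
Snell's law: sin θ₂ = (V₂/V₁)·sin θ₁ = (4533/1153)·sin 6.1° = 0.4178.
θ₂ = sin⁻¹(0.4178) = 24.69° (from vertical).
From the interface: 90° − 24.69° = 65.31°.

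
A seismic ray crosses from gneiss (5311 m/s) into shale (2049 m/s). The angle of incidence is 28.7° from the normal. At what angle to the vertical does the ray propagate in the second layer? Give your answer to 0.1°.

sin θ₁/V₁ = sin θ₂/V₂ ⇒ sin θ₂ = 2049·sin 28.7°/5311 = 2049·0.4802/5311 = 0.1853.
θ₂ = sin⁻¹(0.1853) = 10.68° (from vertical).

10.7°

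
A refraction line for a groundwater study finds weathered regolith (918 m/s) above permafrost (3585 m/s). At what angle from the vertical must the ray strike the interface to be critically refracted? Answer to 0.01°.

Critical incidence: sin θ_c = V₁/V₂ = 918/3585 = 0.2561.
θ_c = arcsin 0.2561 = 14.84°.

14.84°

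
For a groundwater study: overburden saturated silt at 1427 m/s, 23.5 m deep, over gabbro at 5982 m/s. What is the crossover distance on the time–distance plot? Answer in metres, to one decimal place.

θ_c = arcsin(1427/5982) = 13.80°, so cos θ_c = 0.9711 and tᵢ = 2h cos θ_c/V₁ = 0.0320 s.
At crossover x/V₁ = x/V₂ + tᵢ ⇒ x = tᵢ/(1/V₁ − 1/V₂) = 0.03199/(7.0077e-04 − 1.6717e-04) = 59.94 m.

59.9 m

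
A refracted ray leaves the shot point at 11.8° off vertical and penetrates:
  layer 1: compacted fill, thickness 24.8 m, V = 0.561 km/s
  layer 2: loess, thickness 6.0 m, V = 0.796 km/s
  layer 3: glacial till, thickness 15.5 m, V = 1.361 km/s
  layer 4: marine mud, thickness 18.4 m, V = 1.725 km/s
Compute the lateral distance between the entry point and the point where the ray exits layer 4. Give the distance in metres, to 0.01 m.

p = sin θ₁/V₁ = sin 11.8°/0.561 = 3.6452e-01 s/km is conserved through the stack.
Layer 1: θ = 11.80°; offset = 24.8·tan 11.80° = 5.1810 m.
Layer 2: sin θ = p·0.796 = 0.2902 → θ = 16.87°; offset = 6.0·tan 16.87° = 1.8192 m.
Layer 3: sin θ = p·1.361 = 0.4961 → θ = 29.74°; offset = 15.5·tan 29.74° = 8.8565 m.
Layer 4: sin θ = p·1.725 = 0.6288 → θ = 38.96°; offset = 18.4·tan 38.96° = 14.8796 m.
Summing the layer offsets gives 30.7363 m.

30.74 m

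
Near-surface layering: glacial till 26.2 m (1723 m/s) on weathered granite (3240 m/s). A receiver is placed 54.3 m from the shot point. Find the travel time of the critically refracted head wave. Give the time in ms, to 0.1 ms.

42.5 ms

θ_c = arcsin(V₁/V₂) = arcsin(1723/3240) = 32.13°, cos θ_c = 0.8469.
Intercept time tᵢ = 2h cos θ_c / V₁ = 2·26.2·0.8469/1723 = 0.02576 s.
t = x/V₂ + tᵢ = 54.3/3240 + 0.02576 = 0.04251 s.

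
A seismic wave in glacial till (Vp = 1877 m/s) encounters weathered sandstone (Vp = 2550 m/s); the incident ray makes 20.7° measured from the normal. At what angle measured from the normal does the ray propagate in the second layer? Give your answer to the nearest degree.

29°

sin θ₁/V₁ = sin θ₂/V₂ ⇒ sin θ₂ = 2550·sin 20.7°/1877 = 2550·0.3535/1877 = 0.4802.
θ₂ = sin⁻¹(0.4802) = 28.70° (from vertical).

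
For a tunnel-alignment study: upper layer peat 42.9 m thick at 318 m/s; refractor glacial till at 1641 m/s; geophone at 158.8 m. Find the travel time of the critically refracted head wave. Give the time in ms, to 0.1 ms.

θ_c = arcsin(V₁/V₂) = arcsin(318/1641) = 11.17°, cos θ_c = 0.9810.
Intercept time tᵢ = 2h cos θ_c / V₁ = 2·42.9·0.9810/318 = 0.26470 s.
t = x/V₂ + tᵢ = 158.8/1641 + 0.26470 = 0.36147 s.

361.5 ms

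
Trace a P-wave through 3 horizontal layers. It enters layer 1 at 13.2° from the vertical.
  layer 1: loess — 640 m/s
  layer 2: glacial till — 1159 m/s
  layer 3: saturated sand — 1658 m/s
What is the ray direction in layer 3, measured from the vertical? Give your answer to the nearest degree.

Ray parameter p = sin 13.2° / 640 = 3.5680e-04 s/m.
sin θ_3 = p·V_3 = 3.5680e-04 × 1658 = 0.5916.
θ_3 = 36.27° from the vertical.

36°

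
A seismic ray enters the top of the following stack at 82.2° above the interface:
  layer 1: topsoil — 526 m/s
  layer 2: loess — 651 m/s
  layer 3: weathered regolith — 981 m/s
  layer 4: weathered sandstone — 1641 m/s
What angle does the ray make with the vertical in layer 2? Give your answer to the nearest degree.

10°

From the normal: θ₁ = 90° − 82.2° = 7.8°.
Snell's law across each interface conserves sin θ / V, so sin θ_2 = V_2·sin θ₁/V₁.
sin θ_2 = 651 × sin 7.8° / 526 = 0.1680.
θ_2 = arcsin 0.1680 = 9.67°.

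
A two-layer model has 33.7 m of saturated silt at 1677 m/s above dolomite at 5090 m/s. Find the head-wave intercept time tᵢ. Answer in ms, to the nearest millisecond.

38 ms

tᵢ = 2h·√(V₂²−V₁²)/(V₁V₂).
√(V₂²−V₁²) = √(5090²−1677²) = 4805.8 m/s.
tᵢ = 2·33.7·4805.8/(1677·5090) = 0.03795 s.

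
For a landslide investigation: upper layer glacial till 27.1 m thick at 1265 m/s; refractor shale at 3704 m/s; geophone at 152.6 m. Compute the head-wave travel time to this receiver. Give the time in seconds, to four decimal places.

0.0815 s

θ_c = arcsin(V₁/V₂) = arcsin(1265/3704) = 19.97°, cos θ_c = 0.9399.
Intercept time tᵢ = 2h cos θ_c / V₁ = 2·27.1·0.9399/1265 = 0.04027 s.
t = x/V₂ + tᵢ = 152.6/3704 + 0.04027 = 0.08147 s.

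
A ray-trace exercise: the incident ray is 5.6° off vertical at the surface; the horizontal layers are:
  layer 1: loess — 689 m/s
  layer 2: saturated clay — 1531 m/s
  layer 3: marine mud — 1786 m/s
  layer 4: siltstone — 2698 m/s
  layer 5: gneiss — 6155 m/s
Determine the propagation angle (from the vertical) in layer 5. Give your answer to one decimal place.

60.7°

Ray parameter p = sin 5.6° / 689 = 1.4163e-04 s/m.
sin θ_5 = p·V_5 = 1.4163e-04 × 6155 = 0.8717.
θ_5 = 60.66° from the vertical.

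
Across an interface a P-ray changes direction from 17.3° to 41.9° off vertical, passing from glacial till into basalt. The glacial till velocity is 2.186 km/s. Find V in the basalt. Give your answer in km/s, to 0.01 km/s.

4.91 km/s

sin 17.3° = 0.2974; sin 41.9° = 0.6678.
V₂ = V₁·(sin θ₂/sin θ₁) = 2.186·(0.6678/0.2974) = 4.91 km/s.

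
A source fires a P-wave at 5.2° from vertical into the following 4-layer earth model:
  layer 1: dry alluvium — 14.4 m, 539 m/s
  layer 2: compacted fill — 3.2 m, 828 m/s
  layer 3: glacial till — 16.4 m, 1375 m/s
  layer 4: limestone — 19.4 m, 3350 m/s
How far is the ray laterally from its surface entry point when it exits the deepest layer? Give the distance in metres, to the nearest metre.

19 m

Ray parameter p = sin 5.2° / 539 m/s = 1.6815e-04 s/m.
Layer 1: θ = 5.20°; offset = 14.4·tan 5.20° = 1.311 m.
Layer 2: sin θ = p·828 = 0.1392 → θ = 8.00°; offset = 3.2·tan 8.00° = 0.450 m.
Layer 3: sin θ = p·1375 = 0.2312 → θ = 13.37°; offset = 16.4·tan 13.37° = 3.897 m.
Layer 4: sin θ = p·3350 = 0.5633 → θ = 34.28°; offset = 19.4·tan 34.28° = 13.226 m.
Summing the layer offsets gives 18.884 m.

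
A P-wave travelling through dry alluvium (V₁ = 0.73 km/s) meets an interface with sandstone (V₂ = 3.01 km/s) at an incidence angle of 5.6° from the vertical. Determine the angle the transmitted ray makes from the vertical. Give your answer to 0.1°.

Snell's law: sin θ₂ = (V₂/V₁)·sin θ₁ = (3.01/0.73)·sin 5.6° = 0.4024.
θ₂ = arcsin 0.4024 = 23.73° from the normal.

23.7°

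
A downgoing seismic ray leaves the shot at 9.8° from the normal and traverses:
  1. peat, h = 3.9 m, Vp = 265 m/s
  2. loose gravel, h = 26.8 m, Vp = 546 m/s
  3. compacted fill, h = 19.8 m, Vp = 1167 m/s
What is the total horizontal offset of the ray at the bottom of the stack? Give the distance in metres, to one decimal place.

33.1 m

p = sin θ₁/V₁ = sin 9.8°/265 = 6.4230e-04 s/m is conserved through the stack.
Layer 1: θ = 9.80°; offset = 3.9·tan 9.80° = 0.674 m.
Layer 2: sin θ = p·546 = 0.3507 → θ = 20.53°; offset = 26.8·tan 20.53° = 10.036 m.
Layer 3: sin θ = p·1167 = 0.7496 → θ = 48.55°; offset = 19.8·tan 48.55° = 22.421 m.
Total horizontal offset = 33.131 m.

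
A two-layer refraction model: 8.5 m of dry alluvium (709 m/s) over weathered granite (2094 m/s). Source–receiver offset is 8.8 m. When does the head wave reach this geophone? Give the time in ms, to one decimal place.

26.8 ms

t = x/V₂ + 2h·√(V₂²−V₁²)/(V₁V₂).
√(V₂²−V₁²) = √(2094²−709²) = 1970.3 m/s; delay term = 2·8.5·1970.3/(709·2094) = 0.02256 s.
t = 8.8/2094 + 0.02256 = 0.02676 s.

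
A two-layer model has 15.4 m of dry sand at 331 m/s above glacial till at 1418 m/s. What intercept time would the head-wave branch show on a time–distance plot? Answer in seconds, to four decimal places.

0.0905 s

θ_c = arcsin(V₁/V₂) = arcsin(331/1418) = 13.50°; cos θ_c = 0.9724.
tᵢ = 2h·cos θ_c / V₁ = 2·15.4·0.9724 / 331 = 0.09048 s.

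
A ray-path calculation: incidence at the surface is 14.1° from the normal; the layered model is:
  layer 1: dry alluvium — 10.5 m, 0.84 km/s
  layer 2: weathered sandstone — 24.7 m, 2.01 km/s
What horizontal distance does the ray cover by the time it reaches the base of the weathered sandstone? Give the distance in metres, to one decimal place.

Apply Snell's law at each interface; in layer i the horizontal offset is hᵢ·tan θᵢ.
Layer 1: θ = 14.10°; offset = 10.5·tan 14.10° = 2.637 m.
Layer 2: sin θ = 2.01·sin 14.1°/0.84 = 0.5829, θ = 35.66°; offset = 24.7·tan 35.66° = 17.721 m.
Total horizontal offset = 20.358 m.

20.4 m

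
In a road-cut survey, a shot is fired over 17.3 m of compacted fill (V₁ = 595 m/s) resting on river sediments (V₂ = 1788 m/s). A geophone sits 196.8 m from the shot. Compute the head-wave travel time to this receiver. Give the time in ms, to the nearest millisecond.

θ_c = arcsin(V₁/V₂) = arcsin(595/1788) = 19.44°, cos θ_c = 0.9430.
Intercept time tᵢ = 2h cos θ_c / V₁ = 2·17.3·0.9430/595 = 0.05484 s.
t = x/V₂ + tᵢ = 196.8/1788 + 0.05484 = 0.16490 s.

165 ms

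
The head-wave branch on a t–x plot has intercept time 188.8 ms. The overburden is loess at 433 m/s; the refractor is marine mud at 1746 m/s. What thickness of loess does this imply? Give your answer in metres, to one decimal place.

42.2 m

h = tᵢ·V₁·V₂ / (2·√(V₂²−V₁²)).
√(V₂²−V₁²) = √(1746² − 433²) = 1691.5 m/s.
h = 0.1888 s × 433 × 1746 / (2 × 1691.5) = 42.19 m.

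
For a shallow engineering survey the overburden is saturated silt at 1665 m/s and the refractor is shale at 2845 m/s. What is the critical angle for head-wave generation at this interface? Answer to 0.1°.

At critical incidence the refracted ray runs along the interface (θ₂ = 90°), so sin θ_c = V₁/V₂.
θ_c = arcsin(1665/2845) = arcsin 0.5852 = 35.82°.

35.8°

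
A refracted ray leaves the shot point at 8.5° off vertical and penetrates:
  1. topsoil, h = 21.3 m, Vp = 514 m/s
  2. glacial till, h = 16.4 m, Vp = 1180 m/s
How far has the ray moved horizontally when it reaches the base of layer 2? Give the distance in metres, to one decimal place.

Apply Snell's law at each interface; in layer i the horizontal offset is hᵢ·tan θᵢ.
Layer 1: θ = 8.50°; offset = 21.3·tan 8.50° = 3.183 m.
Layer 2: sin θ = 1180·sin 8.5°/514 = 0.3393, θ = 19.84°; offset = 16.4·tan 19.84° = 5.916 m.
Summing the layer offsets gives 9.099 m.

9.1 m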